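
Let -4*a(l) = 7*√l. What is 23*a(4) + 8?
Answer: -145/2 ≈ -72.500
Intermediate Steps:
a(l) = -7*√l/4
23*a(4) + 8 = 23*(-7*√4/4) + 8 = 23*(-7/4*2) + 8 = 23*(-7/2) + 8 = -161/2 + 8 = -145/2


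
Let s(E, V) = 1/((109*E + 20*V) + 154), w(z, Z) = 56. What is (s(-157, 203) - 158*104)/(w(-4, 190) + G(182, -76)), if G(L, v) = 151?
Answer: -70652123/890031 ≈ -79.382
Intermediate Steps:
s(E, V) = 1/(154 + 20*V + 109*E) (s(E, V) = 1/((20*V + 109*E) + 154) = 1/(154 + 20*V + 109*E))
(s(-157, 203) - 158*104)/(w(-4, 190) + G(182, -76)) = (1/(154 + 20*203 + 109*(-157)) - 158*104)/(56 + 151) = (1/(154 + 4060 - 17113) - 16432)/207 = (1/(-12899) - 16432)*(1/207) = (-1/12899 - 16432)*(1/207) = -211956369/12899*1/207 = -70652123/890031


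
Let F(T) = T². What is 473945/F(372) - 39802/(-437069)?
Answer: 6859826683/1951076016 ≈ 3.5159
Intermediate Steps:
473945/F(372) - 39802/(-437069) = 473945/(372²) - 39802/(-437069) = 473945/138384 - 39802*(-1/437069) = 473945*(1/138384) + 39802/437069 = 473945/138384 + 39802/437069 = 6859826683/1951076016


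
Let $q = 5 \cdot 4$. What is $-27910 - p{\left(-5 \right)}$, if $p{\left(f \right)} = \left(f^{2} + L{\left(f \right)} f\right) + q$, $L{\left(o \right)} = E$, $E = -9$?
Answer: $-28000$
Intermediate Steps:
$q = 20$
$L{\left(o \right)} = -9$
$p{\left(f \right)} = 20 + f^{2} - 9 f$ ($p{\left(f \right)} = \left(f^{2} - 9 f\right) + 20 = 20 + f^{2} - 9 f$)
$-27910 - p{\left(-5 \right)} = -27910 - \left(20 + \left(-5\right)^{2} - -45\right) = -27910 - \left(20 + 25 + 45\right) = -27910 - 90 = -28000$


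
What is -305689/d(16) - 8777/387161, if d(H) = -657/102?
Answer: 4023927281423/84788259 ≈ 47459.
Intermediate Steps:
d(H) = -219/34 (d(H) = -657*1/102 = -219/34)
-305689/d(16) - 8777/387161 = -305689/(-219/34) - 8777/387161 = -305689*(-34/219) - 8777*1/387161 = 10393426/219 - 8777/387161 = 4023927281423/84788259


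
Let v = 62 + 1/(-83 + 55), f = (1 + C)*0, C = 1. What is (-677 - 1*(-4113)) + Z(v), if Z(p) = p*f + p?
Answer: 97943/28 ≈ 3498.0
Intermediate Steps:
f = 0 (f = (1 + 1)*0 = 2*0 = 0)
v = 1735/28 (v = 62 + 1/(-28) = 62 - 1/28 = 1735/28 ≈ 61.964)
Z(p) = p (Z(p) = p*0 + p = 0 + p = p)
(-677 - 1*(-4113)) + Z(v) = (-677 - 1*(-4113)) + 1735/28 = (-677 + 4113) + 1735/28 = 3436 + 1735/28 = 97943/28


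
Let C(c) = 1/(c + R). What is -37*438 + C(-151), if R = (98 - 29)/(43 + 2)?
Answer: -36333867/2242 ≈ -16206.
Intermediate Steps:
R = 23/15 (R = 69/45 = 69*(1/45) = 23/15 ≈ 1.5333)
C(c) = 1/(23/15 + c) (C(c) = 1/(c + 23/15) = 1/(23/15 + c))
-37*438 + C(-151) = -37*438 + 15/(23 + 15*(-151)) = -16206 + 15/(23 - 2265) = -16206 + 15/(-2242) = -16206 + 15*(-1/2242) = -16206 - 15/2242 = -36333867/2242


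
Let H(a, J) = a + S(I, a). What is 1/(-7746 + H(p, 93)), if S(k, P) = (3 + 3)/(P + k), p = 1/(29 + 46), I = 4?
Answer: -22575/174831899 ≈ -0.00012912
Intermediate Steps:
p = 1/75 ≈ 0.013333
S(k, P) = 6/(P + k)
H(a, J) = a + 6/(4 + a) (H(a, J) = a + 6/(a + 4) = a + 6/(4 + a))
1/(-7746 + H(p, 93)) = 1/(-7746 + (6 + (4 + 1/75)/75)/(4 + 1/75)) = 1/(-7746 + (6 + (1/75)*(301/75))/(301/75)) = 1/(-7746 + 75*(6 + 301/5625)/301) = 1/(-7746 + (75/301)*(34051/5625)) = 1/(-7746 + 34051/22575) = 1/(-174831899/22575) = -22575/174831899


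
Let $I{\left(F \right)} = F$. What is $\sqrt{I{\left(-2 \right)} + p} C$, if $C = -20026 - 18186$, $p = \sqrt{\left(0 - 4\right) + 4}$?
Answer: $- 38212 i \sqrt{2} \approx - 54040.0 i$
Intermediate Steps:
$p = 0$ ($p = \sqrt{-4 + 4} = \sqrt{0} = 0$)
$C = -38212$ ($C = -20026 - 18186 = -38212$)
$\sqrt{I{\left(-2 \right)} + p} C = \sqrt{-2 + 0} \left(-38212\right) = \sqrt{-2} \left(-38212\right) = i \sqrt{2} \left(-38212\right) = - 38212 i \sqrt{2}$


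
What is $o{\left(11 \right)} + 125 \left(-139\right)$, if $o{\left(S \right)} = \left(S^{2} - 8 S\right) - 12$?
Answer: $-17354$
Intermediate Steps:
$o{\left(S \right)} = -12 + S^{2} - 8 S$
$o{\left(11 \right)} + 125 \left(-139\right) = \left(-12 + 11^{2} - 88\right) + 125 \left(-139\right) = \left(-12 + 121 - 88\right) - 17375 = 21 - 17375 = -17354$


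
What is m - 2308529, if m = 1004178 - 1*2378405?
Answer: -3682756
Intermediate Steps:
m = -1374227 (m = 1004178 - 2378405 = -1374227)
m - 2308529 = -1374227 - 2308529 = -3682756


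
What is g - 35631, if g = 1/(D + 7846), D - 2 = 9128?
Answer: -604871855/16976 ≈ -35631.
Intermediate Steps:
D = 9130 (D = 2 + 9128 = 9130)
g = 1/16976 (g = 1/(9130 + 7846) = 1/16976 ≈ 5.8907e-5)
g - 35631 = 1/16976 - 35631 = -604871855/16976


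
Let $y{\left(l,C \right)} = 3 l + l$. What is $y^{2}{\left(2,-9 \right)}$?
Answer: $64$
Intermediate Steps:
$y{\left(l,C \right)} = 4 l$
$y^{2}{\left(2,-9 \right)} = \left(4 \cdot 2\right)^{2} = 8^{2} = 64$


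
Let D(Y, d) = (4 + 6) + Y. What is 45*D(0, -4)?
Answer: 450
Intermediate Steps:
D(Y, d) = 10 + Y
45*D(0, -4) = 45*(10 + 0) = 45*10 = 450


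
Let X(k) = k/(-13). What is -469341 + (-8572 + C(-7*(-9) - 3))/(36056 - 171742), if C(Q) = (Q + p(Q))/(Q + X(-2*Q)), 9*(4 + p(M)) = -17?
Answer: -515832254273731/1099056600 ≈ -4.6934e+5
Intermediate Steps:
p(M) = -53/9 (p(M) = -4 + (1/9)*(-17) = -4 - 17/9 = -53/9)
X(k) = -k/13 (X(k) = k*(-1/13) = -k/13)
C(Q) = 13*(-53/9 + Q)/(15*Q) (C(Q) = (Q - 53/9)/(Q - (-2)*Q/13) = (-53/9 + Q)/(Q + 2*Q/13) = (-53/9 + Q)/((15*Q/13)) = (-53/9 + Q)*(13/(15*Q)) = 13*(-53/9 + Q)/(15*Q))
-469341 + (-8572 + C(-7*(-9) - 3))/(36056 - 171742) = -469341 + (-8572 + 13*(-53 + 9*(-7*(-9) - 3))/(135*(-7*(-9) - 3)))/(36056 - 171742) = -469341 + (-8572 + 13*(-53 + 9*(63 - 3))/(135*(63 - 3)))/(-135686) = -469341 + (-8572 + (13/135)*(-53 + 9*60)/60)*(-1/135686) = -469341 + (-8572 + (13/135)*(1/60)*(-53 + 540))*(-1/135686) = -469341 + (-8572 + (13/135)*(1/60)*487)*(-1/135686) = -469341 + (-8572 + 6331/8100)*(-1/135686) = -469341 - 69426869/8100*(-1/135686) = -469341 + 69426869/1099056600 = -515832254273731/1099056600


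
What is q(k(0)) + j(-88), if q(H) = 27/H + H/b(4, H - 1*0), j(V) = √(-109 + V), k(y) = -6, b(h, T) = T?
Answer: -7/2 + I*√197 ≈ -3.5 + 14.036*I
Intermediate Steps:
q(H) = 1 + 27/H (q(H) = 27/H + H/(H - 1*0) = 27/H + H/(H + 0) = 27/H + H/H = 27/H + 1 = 1 + 27/H)
q(k(0)) + j(-88) = (27 - 6)/(-6) + √(-109 - 88) = -⅙*21 + √(-197) = -7/2 + I*√197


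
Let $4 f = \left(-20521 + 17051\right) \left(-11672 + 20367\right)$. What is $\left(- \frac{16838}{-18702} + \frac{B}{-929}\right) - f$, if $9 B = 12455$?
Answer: $\frac{43683914438729}{5791386} \approx 7.5429 \cdot 10^{6}$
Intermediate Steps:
$B = \frac{12455}{9}$ ($B = \frac{1}{9} \cdot 12455 = \frac{12455}{9} \approx 1383.9$)
$f = - \frac{15085825}{2}$ ($f = \frac{\left(-20521 + 17051\right) \left(-11672 + 20367\right)}{4} = \frac{\left(-3470\right) 8695}{4} = \frac{1}{4} \left(-30171650\right) = - \frac{15085825}{2} \approx -7.5429 \cdot 10^{6}$)
$\left(- \frac{16838}{-18702} + \frac{B}{-929}\right) - f = \left(- \frac{16838}{-18702} + \frac{12455}{9 \left(-929\right)}\right) - - \frac{15085825}{2} = \left(\left(-16838\right) \left(- \frac{1}{18702}\right) + \frac{12455}{9} \left(- \frac{1}{929}\right)\right) + \frac{15085825}{2} = \left(\frac{8419}{9351} - \frac{12455}{8361}\right) + \frac{15085825}{2} = - \frac{1706498}{2895693} + \frac{15085825}{2} = \frac{43683914438729}{5791386}$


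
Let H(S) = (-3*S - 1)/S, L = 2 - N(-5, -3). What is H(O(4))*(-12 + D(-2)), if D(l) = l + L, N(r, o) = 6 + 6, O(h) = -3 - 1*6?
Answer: 208/3 ≈ 69.333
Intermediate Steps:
O(h) = -9 (O(h) = -3 - 6 = -9)
N(r, o) = 12
L = -10 (L = 2 - 1*12 = 2 - 12 = -10)
H(S) = (-1 - 3*S)/S
D(l) = -10 + l (D(l) = l - 10 = -10 + l)
H(O(4))*(-12 + D(-2)) = (-3 - 1/(-9))*(-12 + (-10 - 2)) = (-3 - 1*(-⅑))*(-12 - 12) = (-3 + ⅑)*(-24) = -26/9*(-24) = 208/3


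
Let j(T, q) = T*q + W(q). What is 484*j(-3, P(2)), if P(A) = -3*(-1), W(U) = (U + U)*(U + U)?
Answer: 13068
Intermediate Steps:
W(U) = 4*U**2 (W(U) = (2*U)*(2*U) = 4*U**2)
P(A) = 3
j(T, q) = 4*q**2 + T*q (j(T, q) = T*q + 4*q**2 = 4*q**2 + T*q)
484*j(-3, P(2)) = 484*(3*(-3 + 4*3)) = 484*(3*(-3 + 12)) = 484*(3*9) = 484*27 = 13068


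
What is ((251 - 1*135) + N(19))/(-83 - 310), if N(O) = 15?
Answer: -1/3 ≈ -0.33333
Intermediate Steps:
((251 - 1*135) + N(19))/(-83 - 310) = ((251 - 1*135) + 15)/(-83 - 310) = ((251 - 135) + 15)/(-393) = (116 + 15)*(-1/393) = 131*(-1/393) = -1/3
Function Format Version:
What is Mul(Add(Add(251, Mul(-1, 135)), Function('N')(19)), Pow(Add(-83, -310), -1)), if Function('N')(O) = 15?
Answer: Rational(-1, 3) ≈ -0.33333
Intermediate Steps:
Mul(Add(Add(251, Mul(-1, 135)), Function('N')(19)), Pow(Add(-83, -310), -1)) = Mul(Add(Add(251, Mul(-1, 135)), 15), Pow(Add(-83, -310), -1)) = Mul(Add(Add(251, -135), 15), Pow(-393, -1)) = Mul(Add(116, 15), Rational(-1, 393)) = Mul(131, Rational(-1, 393)) = Rational(-1, 3)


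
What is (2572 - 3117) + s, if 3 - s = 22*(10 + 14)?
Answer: -1070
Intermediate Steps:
s = -525 (s = 3 - 22*(10 + 14) = 3 - 22*24 = 3 - 1*528 = 3 - 528 = -525)
(2572 - 3117) + s = (2572 - 3117) - 525 = -545 - 525 = -1070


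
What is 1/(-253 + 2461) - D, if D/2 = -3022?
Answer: 13345153/2208 ≈ 6044.0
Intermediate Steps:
D = -6044 (D = 2*(-3022) = -6044)
1/(-253 + 2461) - D = 1/(-253 + 2461) - 1*(-6044) = 1/2208 + 6044 = 13345153/2208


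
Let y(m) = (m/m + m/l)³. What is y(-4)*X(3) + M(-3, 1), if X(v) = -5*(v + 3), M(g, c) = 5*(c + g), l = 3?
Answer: -80/9 ≈ -8.8889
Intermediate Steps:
M(g, c) = 5*c + 5*g
X(v) = -15 - 5*v (X(v) = -5*(3 + v) = -15 - 5*v)
y(m) = (1 + m/3)³ (y(m) = (m/m + m/3)³ = (1 + m*(⅓))³ = (1 + m/3)³)
y(-4)*X(3) + M(-3, 1) = ((3 - 4)³/27)*(-15 - 5*3) + (5*1 + 5*(-3)) = ((1/27)*(-1)³)*(-15 - 15) + (5 - 15) = ((1/27)*(-1))*(-30) - 10 = -1/27*(-30) - 10 = 10/9 - 10 = -80/9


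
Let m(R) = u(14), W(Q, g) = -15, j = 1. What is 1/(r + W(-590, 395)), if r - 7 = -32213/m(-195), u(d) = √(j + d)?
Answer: 120/1037676409 - 32213*√15/1037676409 ≈ -0.00012011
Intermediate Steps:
u(d) = √(1 + d)
m(R) = √15 (m(R) = √(1 + 14) = √15)
r = 7 - 32213*√15/15 ≈ -8310.4
1/(r + W(-590, 395)) = 1/((7 - 32213*√15/15) - 15) = 1/(-8 - 32213*√15/15)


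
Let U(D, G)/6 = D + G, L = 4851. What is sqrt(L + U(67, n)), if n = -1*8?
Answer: sqrt(5205) ≈ 72.146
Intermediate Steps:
n = -8
U(D, G) = 6*D + 6*G (U(D, G) = 6*(D + G) = 6*D + 6*G)
sqrt(L + U(67, n)) = sqrt(4851 + (6*67 + 6*(-8))) = sqrt(4851 + (402 - 48)) = sqrt(4851 + 354) = sqrt(5205)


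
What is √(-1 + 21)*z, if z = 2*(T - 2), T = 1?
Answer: -4*√5 ≈ -8.9443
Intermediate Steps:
z = -2 (z = 2*(1 - 2) = 2*(-1) = -2)
√(-1 + 21)*z = √(-1 + 21)*(-2) = √20*(-2) = (2*√5)*(-2) = -4*√5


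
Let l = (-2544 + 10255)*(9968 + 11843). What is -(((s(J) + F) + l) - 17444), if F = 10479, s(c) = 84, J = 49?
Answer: -168177740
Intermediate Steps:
l = 168184621 (l = 7711*21811 = 168184621)
-(((s(J) + F) + l) - 17444) = -(((84 + 10479) + 168184621) - 17444) = -((10563 + 168184621) - 17444) = -(168195184 - 17444) = -1*168177740 = -168177740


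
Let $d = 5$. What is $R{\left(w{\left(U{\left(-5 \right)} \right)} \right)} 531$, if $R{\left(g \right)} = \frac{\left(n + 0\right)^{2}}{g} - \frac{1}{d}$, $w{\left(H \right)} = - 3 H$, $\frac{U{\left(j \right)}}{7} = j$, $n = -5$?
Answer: $\frac{708}{35} \approx 20.229$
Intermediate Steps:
$U{\left(j \right)} = 7 j$
$R{\left(g \right)} = - \frac{1}{5} + \frac{25}{g}$ ($R{\left(g \right)} = \frac{\left(-5 + 0\right)^{2}}{g} - \frac{1}{5} = \frac{\left(-5\right)^{2}}{g} - \frac{1}{5} = \frac{25}{g} - \frac{1}{5} = - \frac{1}{5} + \frac{25}{g}$)
$R{\left(w{\left(U{\left(-5 \right)} \right)} \right)} 531 = \frac{125 - - 3 \cdot 7 \left(-5\right)}{5 \left(- 3 \cdot 7 \left(-5\right)\right)} 531 = \frac{125 - \left(-3\right) \left(-35\right)}{5 \left(\left(-3\right) \left(-35\right)\right)} 531 = \frac{125 - 105}{5 \cdot 105} \cdot 531 = \frac{1}{5} \cdot \frac{1}{105} \left(125 - 105\right) 531 = \frac{1}{5} \cdot \frac{1}{105} \cdot 20 \cdot 531 = \frac{4}{105} \cdot 531 = \frac{708}{35}$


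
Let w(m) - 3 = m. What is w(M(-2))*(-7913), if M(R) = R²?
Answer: -55391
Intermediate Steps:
w(m) = 3 + m
w(M(-2))*(-7913) = (3 + (-2)²)*(-7913) = (3 + 4)*(-7913) = 7*(-7913) = -55391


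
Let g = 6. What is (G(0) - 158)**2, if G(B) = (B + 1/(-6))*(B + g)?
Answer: 25281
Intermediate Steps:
G(B) = (6 + B)*(-1/6 + B) (G(B) = (B + 1/(-6))*(B + 6) = (B - 1/6)*(6 + B) = (-1/6 + B)*(6 + B) = (6 + B)*(-1/6 + B))
(G(0) - 158)**2 = ((-1 + 0**2 + (35/6)*0) - 158)**2 = ((-1 + 0 + 0) - 158)**2 = (-1 - 158)**2 = (-159)**2 = 25281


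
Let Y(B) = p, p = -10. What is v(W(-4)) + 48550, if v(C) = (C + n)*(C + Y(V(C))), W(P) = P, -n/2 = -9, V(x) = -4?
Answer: 48354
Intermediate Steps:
n = 18 (n = -2*(-9) = 18)
Y(B) = -10
v(C) = (-10 + C)*(18 + C) (v(C) = (C + 18)*(C - 10) = (18 + C)*(-10 + C) = (-10 + C)*(18 + C))
v(W(-4)) + 48550 = (-180 + (-4)² + 8*(-4)) + 48550 = (-180 + 16 - 32) + 48550 = -196 + 48550 = 48354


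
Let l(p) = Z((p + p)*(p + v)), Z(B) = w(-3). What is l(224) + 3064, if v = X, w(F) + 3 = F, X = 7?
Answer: 3058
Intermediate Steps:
w(F) = -3 + F
v = 7
Z(B) = -6 (Z(B) = -3 - 3 = -6)
l(p) = -6
l(224) + 3064 = -6 + 3064 = 3058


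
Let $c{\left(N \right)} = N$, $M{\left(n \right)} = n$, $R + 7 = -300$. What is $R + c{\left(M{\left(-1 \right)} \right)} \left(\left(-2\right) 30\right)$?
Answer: $-247$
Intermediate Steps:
$R = -307$ ($R = -7 - 300 = -307$)
$R + c{\left(M{\left(-1 \right)} \right)} \left(\left(-2\right) 30\right) = -307 - \left(-2\right) 30 = -307 - -60 = -307 + 60 = -247$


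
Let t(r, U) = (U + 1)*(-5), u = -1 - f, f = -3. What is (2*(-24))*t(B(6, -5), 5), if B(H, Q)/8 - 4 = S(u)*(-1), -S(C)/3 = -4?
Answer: 1440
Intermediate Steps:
u = 2 (u = -1 - 1*(-3) = -1 + 3 = 2)
S(C) = 12 (S(C) = -3*(-4) = 12)
B(H, Q) = -64 (B(H, Q) = 32 + 8*(12*(-1)) = 32 + 8*(-12) = 32 - 96 = -64)
t(r, U) = -5 - 5*U (t(r, U) = (1 + U)*(-5) = -5 - 5*U)
(2*(-24))*t(B(6, -5), 5) = (2*(-24))*(-5 - 5*5) = -48*(-5 - 25) = -48*(-30) = 1440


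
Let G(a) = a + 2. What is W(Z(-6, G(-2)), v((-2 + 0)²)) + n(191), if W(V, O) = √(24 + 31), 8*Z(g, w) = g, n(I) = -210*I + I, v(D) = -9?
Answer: -39919 + √55 ≈ -39912.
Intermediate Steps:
G(a) = 2 + a
n(I) = -209*I
Z(g, w) = g/8
W(V, O) = √55
W(Z(-6, G(-2)), v((-2 + 0)²)) + n(191) = √55 - 209*191 = √55 - 39919 = -39919 + √55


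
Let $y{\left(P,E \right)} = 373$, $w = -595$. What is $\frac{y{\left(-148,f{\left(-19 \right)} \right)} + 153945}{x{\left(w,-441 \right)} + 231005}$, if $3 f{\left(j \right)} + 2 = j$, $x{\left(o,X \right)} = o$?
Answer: $\frac{77159}{115205} \approx 0.66975$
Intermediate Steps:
$f{\left(j \right)} = - \frac{2}{3} + \frac{j}{3}$
$\frac{y{\left(-148,f{\left(-19 \right)} \right)} + 153945}{x{\left(w,-441 \right)} + 231005} = \frac{373 + 153945}{-595 + 231005} = \frac{154318}{230410} = 154318 \cdot \frac{1}{230410} = \frac{77159}{115205}$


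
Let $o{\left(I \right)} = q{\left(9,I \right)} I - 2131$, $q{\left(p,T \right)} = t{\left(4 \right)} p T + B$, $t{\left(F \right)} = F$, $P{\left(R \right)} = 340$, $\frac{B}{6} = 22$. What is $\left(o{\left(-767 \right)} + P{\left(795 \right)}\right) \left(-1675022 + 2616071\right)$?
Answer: $19832954922081$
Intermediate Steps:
$B = 132$ ($B = 6 \cdot 22 = 132$)
$q{\left(p,T \right)} = 132 + 4 T p$ ($q{\left(p,T \right)} = 4 p T + 132 = 4 T p + 132 = 132 + 4 T p$)
$o{\left(I \right)} = -2131 + I \left(132 + 36 I\right)$ ($o{\left(I \right)} = \left(132 + 4 I 9\right) I - 2131 = \left(132 + 36 I\right) I - 2131 = I \left(132 + 36 I\right) - 2131 = -2131 + I \left(132 + 36 I\right)$)
$\left(o{\left(-767 \right)} + P{\left(795 \right)}\right) \left(-1675022 + 2616071\right) = \left(\left(-2131 + 12 \left(-767\right) \left(11 + 3 \left(-767\right)\right)\right) + 340\right) \left(-1675022 + 2616071\right) = \left(\left(-2131 + 12 \left(-767\right) \left(11 - 2301\right)\right) + 340\right) 941049 = \left(\left(-2131 + 12 \left(-767\right) \left(-2290\right)\right) + 340\right) 941049 = \left(\left(-2131 + 21077160\right) + 340\right) 941049 = \left(21075029 + 340\right) 941049 = 21075369 \cdot 941049 = 19832954922081$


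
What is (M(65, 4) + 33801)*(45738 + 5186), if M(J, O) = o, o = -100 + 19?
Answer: 1717157280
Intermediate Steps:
o = -81
M(J, O) = -81
(M(65, 4) + 33801)*(45738 + 5186) = (-81 + 33801)*(45738 + 5186) = 33720*50924 = 1717157280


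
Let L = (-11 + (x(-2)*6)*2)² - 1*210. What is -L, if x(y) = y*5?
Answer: -16951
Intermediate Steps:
x(y) = 5*y
L = 16951 (L = (-11 + ((5*(-2))*6)*2)² - 1*210 = (-11 - 10*6*2)² - 210 = (-11 - 60*2)² - 210 = (-11 - 120)² - 210 = (-131)² - 210 = 17161 - 210 = 16951)
-L = -1*16951 = -16951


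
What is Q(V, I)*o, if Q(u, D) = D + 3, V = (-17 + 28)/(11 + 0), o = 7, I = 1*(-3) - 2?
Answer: -14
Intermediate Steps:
I = -5 (I = -3 - 2 = -5)
V = 1 (V = 11/11 = 11*(1/11) = 1)
Q(u, D) = 3 + D
Q(V, I)*o = (3 - 5)*7 = -2*7 = -14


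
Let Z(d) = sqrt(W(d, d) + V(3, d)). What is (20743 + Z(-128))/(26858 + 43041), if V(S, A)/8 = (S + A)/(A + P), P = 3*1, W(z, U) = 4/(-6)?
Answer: 20743/69899 + sqrt(66)/209697 ≈ 0.29680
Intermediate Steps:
W(z, U) = -2/3 (W(z, U) = 4*(-1/6) = -2/3)
P = 3
V(S, A) = 8*(A + S)/(3 + A) (V(S, A) = 8*((S + A)/(A + 3)) = 8*((A + S)/(3 + A)) = 8*(A + S)/(3 + A))
Z(d) = sqrt(66)/3 (Z(d) = sqrt(-2/3 + 8*(d + 3)/(3 + d)) = sqrt(-2/3 + 8*(3 + d)/(3 + d)) = sqrt(-2/3 + 8) = sqrt(22/3) = sqrt(66)/3)
(20743 + Z(-128))/(26858 + 43041) = (20743 + sqrt(66)/3)/(26858 + 43041) = (20743 + sqrt(66)/3)/69899 = (20743 + sqrt(66)/3)*(1/69899) = 20743/69899 + sqrt(66)/209697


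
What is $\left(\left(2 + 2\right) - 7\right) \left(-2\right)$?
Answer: $6$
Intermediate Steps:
$\left(\left(2 + 2\right) - 7\right) \left(-2\right) = \left(4 - 7\right) \left(-2\right) = \left(-3\right) \left(-2\right) = 6$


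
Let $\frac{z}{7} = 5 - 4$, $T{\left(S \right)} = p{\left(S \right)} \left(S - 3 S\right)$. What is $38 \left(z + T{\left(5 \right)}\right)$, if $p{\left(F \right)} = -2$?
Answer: $1026$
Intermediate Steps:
$T{\left(S \right)} = 4 S$ ($T{\left(S \right)} = - 2 \left(S - 3 S\right) = - 2 \left(- 2 S\right) = 4 S$)
$z = 7$ ($z = 7 \left(5 - 4\right) = 7 \cdot 1 = 7$)
$38 \left(z + T{\left(5 \right)}\right) = 38 \left(7 + 4 \cdot 5\right) = 38 \left(7 + 20\right) = 38 \cdot 27 = 1026$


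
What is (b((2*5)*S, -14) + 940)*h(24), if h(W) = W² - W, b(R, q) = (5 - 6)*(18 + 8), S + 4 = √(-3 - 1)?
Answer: 504528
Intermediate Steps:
S = -4 + 2*I (S = -4 + √(-3 - 1) = -4 + √(-4) = -4 + 2*I ≈ -4.0 + 2.0*I)
b(R, q) = -26 (b(R, q) = -1*26 = -26)
(b((2*5)*S, -14) + 940)*h(24) = (-26 + 940)*(24*(-1 + 24)) = 914*(24*23) = 914*552 = 504528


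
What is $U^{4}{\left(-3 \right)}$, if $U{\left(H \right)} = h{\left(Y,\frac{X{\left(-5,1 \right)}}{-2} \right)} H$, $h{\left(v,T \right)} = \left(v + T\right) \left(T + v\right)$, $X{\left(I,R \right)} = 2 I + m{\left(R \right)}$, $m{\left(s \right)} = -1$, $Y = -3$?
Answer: $\frac{31640625}{256} \approx 1.236 \cdot 10^{5}$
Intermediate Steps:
$X{\left(I,R \right)} = -1 + 2 I$ ($X{\left(I,R \right)} = 2 I - 1 = -1 + 2 I$)
$h{\left(v,T \right)} = \left(T + v\right)^{2}$ ($h{\left(v,T \right)} = \left(T + v\right) \left(T + v\right) = \left(T + v\right)^{2}$)
$U{\left(H \right)} = \frac{25 H}{4}$ ($U{\left(H \right)} = \left(\frac{-1 + 2 \left(-5\right)}{-2} - 3\right)^{2} H = \left(\left(-1 - 10\right) \left(- \frac{1}{2}\right) - 3\right)^{2} H = \left(\left(-11\right) \left(- \frac{1}{2}\right) - 3\right)^{2} H = \left(\frac{11}{2} - 3\right)^{2} H = \left(\frac{5}{2}\right)^{2} H = \frac{25 H}{4}$)
$U^{4}{\left(-3 \right)} = \left(\frac{25}{4} \left(-3\right)\right)^{4} = \left(- \frac{75}{4}\right)^{4} = \frac{31640625}{256}$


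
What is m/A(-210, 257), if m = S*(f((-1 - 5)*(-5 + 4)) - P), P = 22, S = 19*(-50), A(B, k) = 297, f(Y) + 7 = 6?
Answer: 21850/297 ≈ 73.569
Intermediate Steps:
f(Y) = -1 (f(Y) = -7 + 6 = -1)
S = -950
m = 21850 (m = -950*(-1 - 1*22) = -950*(-1 - 22) = -950*(-23) = 21850)
m/A(-210, 257) = 21850/297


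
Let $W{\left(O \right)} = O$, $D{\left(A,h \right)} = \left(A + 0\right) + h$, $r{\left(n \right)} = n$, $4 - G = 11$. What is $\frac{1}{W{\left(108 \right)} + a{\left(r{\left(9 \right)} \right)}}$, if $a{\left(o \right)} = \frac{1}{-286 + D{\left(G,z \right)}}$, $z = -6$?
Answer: $\frac{299}{32291} \approx 0.0092596$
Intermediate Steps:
$G = -7$ ($G = 4 - 11 = -7$)
$D{\left(A,h \right)} = A + h$
$a{\left(o \right)} = - \frac{1}{299}$ ($a{\left(o \right)} = \frac{1}{-286 - 13} = \frac{1}{-299} = - \frac{1}{299}$)
$\frac{1}{W{\left(108 \right)} + a{\left(r{\left(9 \right)} \right)}} = \frac{1}{108 - \frac{1}{299}} = \frac{1}{\frac{32291}{299}} = \frac{299}{32291}$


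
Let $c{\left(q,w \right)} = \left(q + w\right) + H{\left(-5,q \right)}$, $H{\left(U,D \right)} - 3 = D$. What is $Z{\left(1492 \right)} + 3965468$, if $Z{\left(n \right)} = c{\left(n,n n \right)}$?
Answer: $6194519$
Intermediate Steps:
$H{\left(U,D \right)} = 3 + D$
$c{\left(q,w \right)} = 3 + w + 2 q$ ($c{\left(q,w \right)} = \left(q + w\right) + \left(3 + q\right) = 3 + w + 2 q$)
$Z{\left(n \right)} = 3 + n^{2} + 2 n$ ($Z{\left(n \right)} = 3 + n n + 2 n = 3 + n^{2} + 2 n$)
$Z{\left(1492 \right)} + 3965468 = \left(3 + 1492^{2} + 2 \cdot 1492\right) + 3965468 = \left(3 + 2226064 + 2984\right) + 3965468 = 2229051 + 3965468 = 6194519$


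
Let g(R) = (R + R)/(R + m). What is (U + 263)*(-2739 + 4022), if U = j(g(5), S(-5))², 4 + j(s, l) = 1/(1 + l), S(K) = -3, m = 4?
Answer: 1453639/4 ≈ 3.6341e+5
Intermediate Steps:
g(R) = 2*R/(4 + R) (g(R) = (R + R)/(R + 4) = (2*R)/(4 + R) = 2*R/(4 + R))
j(s, l) = -4 + 1/(1 + l)
U = 81/4 (U = ((-3 - 4*(-3))/(1 - 3))² = ((-3 + 12)/(-2))² = (-½*9)² = (-9/2)² = 81/4 ≈ 20.250)
(U + 263)*(-2739 + 4022) = (81/4 + 263)*(-2739 + 4022) = (1133/4)*1283 = 1453639/4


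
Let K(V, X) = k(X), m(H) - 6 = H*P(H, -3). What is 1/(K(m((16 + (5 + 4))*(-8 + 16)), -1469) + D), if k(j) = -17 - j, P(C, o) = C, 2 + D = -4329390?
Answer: -1/4327940 ≈ -2.3106e-7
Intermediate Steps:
D = -4329392 (D = -2 - 4329390 = -4329392)
m(H) = 6 + H**2 (m(H) = 6 + H*H = 6 + H**2)
K(V, X) = -17 - X
1/(K(m((16 + (5 + 4))*(-8 + 16)), -1469) + D) = 1/((-17 - 1*(-1469)) - 4329392) = 1/((-17 + 1469) - 4329392) = 1/(1452 - 4329392) = 1/(-4327940) = -1/4327940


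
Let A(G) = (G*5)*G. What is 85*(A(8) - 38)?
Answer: 23970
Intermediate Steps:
A(G) = 5*G² (A(G) = (5*G)*G = 5*G²)
85*(A(8) - 38) = 85*(5*8² - 38) = 85*(5*64 - 38) = 85*(320 - 38) = 85*282 = 23970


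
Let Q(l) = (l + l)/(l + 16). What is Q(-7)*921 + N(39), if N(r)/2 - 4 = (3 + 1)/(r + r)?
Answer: -55558/39 ≈ -1424.6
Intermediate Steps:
N(r) = 8 + 4/r (N(r) = 8 + 2*((3 + 1)/(r + r)) = 8 + 2*(4/((2*r))) = 8 + 2*(4*(1/(2*r))) = 8 + 2*(2/r) = 8 + 4/r)
Q(l) = 2*l/(16 + l) (Q(l) = (2*l)/(16 + l) = 2*l/(16 + l))
Q(-7)*921 + N(39) = (2*(-7)/(16 - 7))*921 + (8 + 4/39) = (2*(-7)/9)*921 + (8 + 4*(1/39)) = (2*(-7)*(⅑))*921 + (8 + 4/39) = -14/9*921 + 316/39 = -4298/3 + 316/39 = -55558/39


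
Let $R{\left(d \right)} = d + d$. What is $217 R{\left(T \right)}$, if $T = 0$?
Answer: $0$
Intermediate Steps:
$R{\left(d \right)} = 2 d$
$217 R{\left(T \right)} = 217 \cdot 2 \cdot 0 = 217 \cdot 0 = 0$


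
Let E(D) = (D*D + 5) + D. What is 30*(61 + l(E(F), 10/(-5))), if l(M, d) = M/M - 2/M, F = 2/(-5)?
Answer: 219840/119 ≈ 1847.4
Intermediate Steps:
F = -2/5 (F = 2*(-1/5) = -2/5 ≈ -0.40000)
E(D) = 5 + D + D**2 (E(D) = (D**2 + 5) + D = (5 + D**2) + D = 5 + D + D**2)
l(M, d) = 1 - 2/M
30*(61 + l(E(F), 10/(-5))) = 30*(61 + (-2 + (5 - 2/5 + (-2/5)**2))/(5 - 2/5 + (-2/5)**2)) = 30*(61 + (-2 + (5 - 2/5 + 4/25))/(5 - 2/5 + 4/25)) = 30*(61 + (-2 + 119/25)/(119/25)) = 30*(61 + (25/119)*(69/25)) = 30*(61 + 69/119) = 30*(7328/119) = 219840/119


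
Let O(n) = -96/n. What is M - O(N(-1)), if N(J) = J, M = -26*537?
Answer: -14058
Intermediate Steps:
M = -13962
M - O(N(-1)) = -13962 - (-96)/(-1) = -13962 - (-96)*(-1) = -13962 - 1*96 = -13962 - 96 = -14058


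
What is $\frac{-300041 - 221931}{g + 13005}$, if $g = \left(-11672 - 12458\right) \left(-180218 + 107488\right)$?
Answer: $- \frac{47452}{159544355} \approx -0.00029742$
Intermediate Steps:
$g = 1754974900$ ($g = \left(-24130\right) \left(-72730\right) = 1754974900$)
$\frac{-300041 - 221931}{g + 13005} = \frac{-300041 - 221931}{1754974900 + 13005} = - \frac{521972}{1754987905} = \left(-521972\right) \frac{1}{1754987905} = - \frac{47452}{159544355}$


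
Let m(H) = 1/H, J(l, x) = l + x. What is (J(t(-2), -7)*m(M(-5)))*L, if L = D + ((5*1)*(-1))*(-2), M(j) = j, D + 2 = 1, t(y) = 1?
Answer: 54/5 ≈ 10.800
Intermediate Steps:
D = -1 (D = -2 + 1 = -1)
L = 9 (L = -1 + ((5*1)*(-1))*(-2) = -1 + (5*(-1))*(-2) = -1 - 5*(-2) = -1 + 10 = 9)
(J(t(-2), -7)*m(M(-5)))*L = ((1 - 7)/(-5))*9 = -6*(-1/5)*9 = (6/5)*9 = 54/5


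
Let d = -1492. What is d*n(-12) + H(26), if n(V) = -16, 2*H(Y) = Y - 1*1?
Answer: 47769/2 ≈ 23885.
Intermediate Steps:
H(Y) = -1/2 + Y/2 (H(Y) = (Y - 1*1)/2 = (Y - 1)/2 = (-1 + Y)/2 = -1/2 + Y/2)
d*n(-12) + H(26) = -1492*(-16) + (-1/2 + (1/2)*26) = 23872 + (-1/2 + 13) = 23872 + 25/2 = 47769/2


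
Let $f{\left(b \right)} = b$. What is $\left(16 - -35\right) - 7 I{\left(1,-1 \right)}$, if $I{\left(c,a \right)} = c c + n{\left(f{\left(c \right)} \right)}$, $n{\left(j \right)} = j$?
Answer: $37$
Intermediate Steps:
$I{\left(c,a \right)} = c + c^{2}$ ($I{\left(c,a \right)} = c c + c = c^{2} + c = c + c^{2}$)
$\left(16 - -35\right) - 7 I{\left(1,-1 \right)} = \left(16 - -35\right) - 7 \cdot 1 \left(1 + 1\right) = \left(16 + 35\right) - 7 \cdot 1 \cdot 2 = 51 - 14 = 37$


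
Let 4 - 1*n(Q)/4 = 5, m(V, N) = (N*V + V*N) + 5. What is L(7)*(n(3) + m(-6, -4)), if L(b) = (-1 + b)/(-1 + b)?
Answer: 49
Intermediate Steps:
L(b) = 1
m(V, N) = 5 + 2*N*V (m(V, N) = (N*V + N*V) + 5 = 2*N*V + 5 = 5 + 2*N*V)
n(Q) = -4 (n(Q) = 16 - 4*5 = 16 - 20 = -4)
L(7)*(n(3) + m(-6, -4)) = 1*(-4 + (5 + 2*(-4)*(-6))) = 1*(-4 + (5 + 48)) = 1*(-4 + 53) = 1*49 = 49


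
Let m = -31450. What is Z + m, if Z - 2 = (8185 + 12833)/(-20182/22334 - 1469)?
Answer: -258217599739/8207207 ≈ -31462.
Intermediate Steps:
Z = -100939589/8207207 (Z = 2 + (8185 + 12833)/(-20182/22334 - 1469) = 2 + 21018/(-20182*1/22334 - 1469) = 2 + 21018/(-10091/11167 - 1469) = 2 + 21018/(-16414414/11167) = 2 + 21018*(-11167/16414414) = 2 - 117354003/8207207 = -100939589/8207207 ≈ -12.299)
Z + m = -100939589/8207207 - 31450 = -258217599739/8207207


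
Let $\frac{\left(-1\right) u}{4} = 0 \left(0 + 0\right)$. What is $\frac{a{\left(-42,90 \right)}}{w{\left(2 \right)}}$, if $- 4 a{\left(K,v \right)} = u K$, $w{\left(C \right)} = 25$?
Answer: $0$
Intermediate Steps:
$u = 0$ ($u = - 4 \cdot 0 \left(0 + 0\right) = - 4 \cdot 0 \cdot 0 = \left(-4\right) 0 = 0$)
$a{\left(K,v \right)} = 0$ ($a{\left(K,v \right)} = - \frac{0 K}{4} = \left(- \frac{1}{4}\right) 0 = 0$)
$\frac{a{\left(-42,90 \right)}}{w{\left(2 \right)}} = \frac{0}{25} = 0 \cdot \frac{1}{25} = 0$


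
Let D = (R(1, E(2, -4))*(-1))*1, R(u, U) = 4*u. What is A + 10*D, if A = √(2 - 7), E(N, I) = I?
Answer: -40 + I*√5 ≈ -40.0 + 2.2361*I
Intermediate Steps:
A = I*√5 (A = √(-5) = I*√5 ≈ 2.2361*I)
D = -4 (D = ((4*1)*(-1))*1 = (4*(-1))*1 = -4*1 = -4)
A + 10*D = I*√5 + 10*(-4) = I*√5 - 40 = -40 + I*√5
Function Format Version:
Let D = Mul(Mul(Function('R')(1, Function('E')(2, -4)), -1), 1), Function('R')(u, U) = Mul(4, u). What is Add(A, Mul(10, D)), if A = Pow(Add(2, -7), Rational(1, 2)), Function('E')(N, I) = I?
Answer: Add(-40, Mul(I, Pow(5, Rational(1, 2)))) ≈ Add(-40.000, Mul(2.2361, I))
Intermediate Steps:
A = Mul(I, Pow(5, Rational(1, 2))) (A = Pow(-5, Rational(1, 2)) = Mul(I, Pow(5, Rational(1, 2))) ≈ Mul(2.2361, I))
D = -4 (D = Mul(Mul(Mul(4, 1), -1), 1) = Mul(Mul(4, -1), 1) = Mul(-4, 1) = -4)
Add(A, Mul(10, D)) = Add(Mul(I, Pow(5, Rational(1, 2))), Mul(10, -4)) = Add(Mul(I, Pow(5, Rational(1, 2))), -40) = Add(-40, Mul(I, Pow(5, Rational(1, 2))))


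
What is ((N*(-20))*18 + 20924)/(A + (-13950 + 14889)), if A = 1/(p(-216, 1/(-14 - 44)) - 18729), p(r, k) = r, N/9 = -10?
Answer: 505111590/8894677 ≈ 56.788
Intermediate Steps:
N = -90 (N = 9*(-10) = -90)
A = -1/18945 (A = 1/(-216 - 18729) = 1/(-18945) = -1/18945 ≈ -5.2784e-5)
((N*(-20))*18 + 20924)/(A + (-13950 + 14889)) = (-90*(-20)*18 + 20924)/(-1/18945 + (-13950 + 14889)) = (1800*18 + 20924)/(-1/18945 + 939) = (32400 + 20924)/(17789354/18945) = 53324*(18945/17789354) = 505111590/8894677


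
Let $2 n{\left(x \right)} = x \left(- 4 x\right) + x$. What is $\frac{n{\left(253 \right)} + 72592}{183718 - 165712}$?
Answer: $- \frac{110599}{36012} \approx -3.0712$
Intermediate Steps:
$n{\left(x \right)} = \frac{x}{2} - 2 x^{2}$ ($n{\left(x \right)} = \frac{x \left(- 4 x\right) + x}{2} = \frac{- 4 x^{2} + x}{2} = \frac{x - 4 x^{2}}{2} = \frac{x}{2} - 2 x^{2}$)
$\frac{n{\left(253 \right)} + 72592}{183718 - 165712} = \frac{\frac{1}{2} \cdot 253 \left(1 - 1012\right) + 72592}{183718 - 165712} = \frac{\frac{1}{2} \cdot 253 \left(1 - 1012\right) + 72592}{18006} = \left(\frac{1}{2} \cdot 253 \left(-1011\right) + 72592\right) \frac{1}{18006} = \left(- \frac{255783}{2} + 72592\right) \frac{1}{18006} = \left(- \frac{110599}{2}\right) \frac{1}{18006} = - \frac{110599}{36012}$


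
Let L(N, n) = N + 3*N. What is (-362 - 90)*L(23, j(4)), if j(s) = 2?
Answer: -41584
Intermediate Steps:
L(N, n) = 4*N
(-362 - 90)*L(23, j(4)) = (-362 - 90)*(4*23) = -452*92 = -41584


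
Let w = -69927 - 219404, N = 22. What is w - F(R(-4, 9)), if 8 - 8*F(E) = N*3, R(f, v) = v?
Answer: -1157295/4 ≈ -2.8932e+5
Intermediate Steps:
w = -289331
F(E) = -29/4 (F(E) = 1 - 11*3/4 = 1 - 1/8*66 = 1 - 33/4 = -29/4)
w - F(R(-4, 9)) = -289331 - 1*(-29/4) = -289331 + 29/4 = -1157295/4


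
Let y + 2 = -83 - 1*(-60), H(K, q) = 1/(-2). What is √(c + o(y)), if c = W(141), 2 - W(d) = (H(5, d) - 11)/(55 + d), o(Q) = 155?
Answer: √123134/28 ≈ 12.532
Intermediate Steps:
H(K, q) = -½
y = -25 (y = -2 + (-83 - 1*(-60)) = -2 + (-83 + 60) = -2 - 23 = -25)
W(d) = 2 + 23/(2*(55 + d)) (W(d) = 2 - (-½ - 11)/(55 + d) = 2 - (-23)/(2*(55 + d)) = 2 + 23/(2*(55 + d)))
c = 807/392 (c = (243 + 4*141)/(2*(55 + 141)) = (½)*(243 + 564)/196 = (½)*(1/196)*807 = 807/392 ≈ 2.0587)
√(c + o(y)) = √(807/392 + 155) = √(61567/392) = √123134/28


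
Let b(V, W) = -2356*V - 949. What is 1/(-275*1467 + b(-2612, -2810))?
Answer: 1/5749498 ≈ 1.7393e-7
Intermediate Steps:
b(V, W) = -949 - 2356*V
1/(-275*1467 + b(-2612, -2810)) = 1/(-275*1467 + (-949 - 2356*(-2612))) = 1/(-403425 + (-949 + 6153872)) = 1/(-403425 + 6152923) = 1/5749498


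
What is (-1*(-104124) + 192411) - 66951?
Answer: 229584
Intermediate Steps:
(-1*(-104124) + 192411) - 66951 = (104124 + 192411) - 66951 = 296535 - 66951 = 229584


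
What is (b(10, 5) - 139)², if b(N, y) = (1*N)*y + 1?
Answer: 7744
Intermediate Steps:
b(N, y) = 1 + N*y (b(N, y) = N*y + 1 = 1 + N*y)
(b(10, 5) - 139)² = ((1 + 10*5) - 139)² = ((1 + 50) - 139)² = (51 - 139)² = (-88)² = 7744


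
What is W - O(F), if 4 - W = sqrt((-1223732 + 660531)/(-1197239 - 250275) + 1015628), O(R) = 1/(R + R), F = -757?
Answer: 6057/1514 - sqrt(2128042893518235402)/1447514 ≈ -1003.8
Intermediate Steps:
O(R) = 1/(2*R)
W = 4 - sqrt(2128042893518235402)/1447514 (W = 4 - sqrt((-1223732 + 660531)/(-1197239 - 250275) + 1015628) = 4 - sqrt(-563201/(-1447514) + 1015628) = 4 - sqrt(-563201*(-1/1447514) + 1015628) = 4 - sqrt(563201/1447514 + 1015628) = 4 - sqrt(1470136311993/1447514) = 4 - sqrt(2128042893518235402)/1447514 ≈ -1003.8)
W - O(F) = (4 - sqrt(2128042893518235402)/1447514) - 1/(2*(-757)) = (4 - sqrt(2128042893518235402)/1447514) - (-1)/(2*757) = (4 - sqrt(2128042893518235402)/1447514) - 1*(-1/1514) = (4 - sqrt(2128042893518235402)/1447514) + 1/1514 = 6057/1514 - sqrt(2128042893518235402)/1447514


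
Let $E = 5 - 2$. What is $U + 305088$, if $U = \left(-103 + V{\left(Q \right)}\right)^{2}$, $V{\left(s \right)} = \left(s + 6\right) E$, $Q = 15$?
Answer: $306688$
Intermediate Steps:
$E = 3$ ($E = 5 - 2 = 3$)
$V{\left(s \right)} = 18 + 3 s$ ($V{\left(s \right)} = \left(s + 6\right) 3 = \left(6 + s\right) 3 = 18 + 3 s$)
$U = 1600$ ($U = \left(-103 + \left(18 + 3 \cdot 15\right)\right)^{2} = \left(-103 + \left(18 + 45\right)\right)^{2} = \left(-103 + 63\right)^{2} = \left(-40\right)^{2} = 1600$)
$U + 305088 = 1600 + 305088 = 306688$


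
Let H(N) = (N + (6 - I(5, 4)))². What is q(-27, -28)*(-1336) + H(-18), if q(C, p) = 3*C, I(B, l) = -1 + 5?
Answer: 108472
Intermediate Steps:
I(B, l) = 4
H(N) = (2 + N)² (H(N) = (N + (6 - 1*4))² = (N + (6 - 4))² = (N + 2)² = (2 + N)²)
q(-27, -28)*(-1336) + H(-18) = (3*(-27))*(-1336) + (2 - 18)² = -81*(-1336) + (-16)² = 108216 + 256 = 108472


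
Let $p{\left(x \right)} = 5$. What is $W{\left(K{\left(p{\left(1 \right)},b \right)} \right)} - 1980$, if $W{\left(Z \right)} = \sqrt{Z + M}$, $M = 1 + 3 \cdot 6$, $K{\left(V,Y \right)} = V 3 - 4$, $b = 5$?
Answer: $-1980 + \sqrt{30} \approx -1974.5$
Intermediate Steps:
$K{\left(V,Y \right)} = -4 + 3 V$ ($K{\left(V,Y \right)} = 3 V - 4 = -4 + 3 V$)
$M = 19$ ($M = 1 + 18 = 19$)
$W{\left(Z \right)} = \sqrt{19 + Z}$ ($W{\left(Z \right)} = \sqrt{Z + 19} = \sqrt{19 + Z}$)
$W{\left(K{\left(p{\left(1 \right)},b \right)} \right)} - 1980 = \sqrt{19 + \left(-4 + 3 \cdot 5\right)} - 1980 = \sqrt{19 + \left(-4 + 15\right)} - 1980 = \sqrt{19 + 11} - 1980 = \sqrt{30} - 1980 = -1980 + \sqrt{30}$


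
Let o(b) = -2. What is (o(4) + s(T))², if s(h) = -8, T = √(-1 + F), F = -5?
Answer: 100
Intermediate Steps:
T = I*√6 (T = √(-1 - 5) = √(-6) = I*√6 ≈ 2.4495*I)
(o(4) + s(T))² = (-2 - 8)² = (-10)² = 100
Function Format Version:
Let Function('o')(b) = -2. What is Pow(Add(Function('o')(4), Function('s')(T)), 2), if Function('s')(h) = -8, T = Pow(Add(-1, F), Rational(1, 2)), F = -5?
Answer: 100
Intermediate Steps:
T = Mul(I, Pow(6, Rational(1, 2))) (T = Pow(Add(-1, -5), Rational(1, 2)) = Pow(-6, Rational(1, 2)) = Mul(I, Pow(6, Rational(1, 2))) ≈ Mul(2.4495, I))
Pow(Add(Function('o')(4), Function('s')(T)), 2) = Pow(Add(-2, -8), 2) = Pow(-10, 2) = 100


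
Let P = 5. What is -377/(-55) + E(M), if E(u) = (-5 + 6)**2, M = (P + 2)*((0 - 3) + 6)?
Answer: 432/55 ≈ 7.8545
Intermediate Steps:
M = 21 (M = (5 + 2)*((0 - 3) + 6) = 7*(-3 + 6) = 7*3 = 21)
E(u) = 1 (E(u) = 1**2 = 1)
-377/(-55) + E(M) = -377/(-55) + 1 = -377*(-1/55) + 1 = 377/55 + 1 = 432/55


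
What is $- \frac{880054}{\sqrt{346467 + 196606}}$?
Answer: $- \frac{880054 \sqrt{543073}}{543073} \approx -1194.2$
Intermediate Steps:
$- \frac{880054}{\sqrt{346467 + 196606}} = - \frac{880054}{\sqrt{543073}} = - 880054 \frac{\sqrt{543073}}{543073} = - \frac{880054 \sqrt{543073}}{543073}$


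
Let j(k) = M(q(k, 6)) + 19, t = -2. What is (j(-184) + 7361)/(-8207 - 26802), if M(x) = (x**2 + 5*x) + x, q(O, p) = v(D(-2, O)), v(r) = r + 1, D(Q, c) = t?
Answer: -7375/35009 ≈ -0.21066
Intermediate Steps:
D(Q, c) = -2
v(r) = 1 + r
q(O, p) = -1 (q(O, p) = 1 - 2 = -1)
M(x) = x**2 + 6*x
j(k) = 14 (j(k) = -(6 - 1) + 19 = -1*5 + 19 = -5 + 19 = 14)
(j(-184) + 7361)/(-8207 - 26802) = (14 + 7361)/(-8207 - 26802) = 7375/(-35009) = 7375*(-1/35009) = -7375/35009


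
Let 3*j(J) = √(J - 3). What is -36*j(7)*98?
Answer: -2352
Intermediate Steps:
j(J) = √(-3 + J)/3 (j(J) = √(J - 3)/3 = √(-3 + J)/3)
-36*j(7)*98 = -12*√(-3 + 7)*98 = -12*√4*98 = -12*2*98 = -36*⅔*98 = -24*98 = -2352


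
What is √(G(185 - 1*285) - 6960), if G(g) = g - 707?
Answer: 3*I*√863 ≈ 88.131*I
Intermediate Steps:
G(g) = -707 + g
√(G(185 - 1*285) - 6960) = √((-707 + (185 - 1*285)) - 6960) = √((-707 + (185 - 285)) - 6960) = √((-707 - 100) - 6960) = √(-807 - 6960) = √(-7767) = 3*I*√863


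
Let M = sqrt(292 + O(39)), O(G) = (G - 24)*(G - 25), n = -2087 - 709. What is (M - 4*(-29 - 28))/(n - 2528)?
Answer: -57/1331 - sqrt(502)/5324 ≈ -0.047033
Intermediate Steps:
n = -2796
O(G) = (-25 + G)*(-24 + G) (O(G) = (-24 + G)*(-25 + G) = (-25 + G)*(-24 + G))
M = sqrt(502) (M = sqrt(292 + (600 + 39**2 - 49*39)) = sqrt(292 + (600 + 1521 - 1911)) = sqrt(292 + 210) = sqrt(502) ≈ 22.405)
(M - 4*(-29 - 28))/(n - 2528) = (sqrt(502) - 4*(-29 - 28))/(-2796 - 2528) = (sqrt(502) - 4*(-57))/(-5324) = (sqrt(502) + 228)*(-1/5324) = (228 + sqrt(502))*(-1/5324) = -57/1331 - sqrt(502)/5324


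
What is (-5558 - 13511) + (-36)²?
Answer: -17773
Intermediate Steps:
(-5558 - 13511) + (-36)² = -19069 + 1296 = -17773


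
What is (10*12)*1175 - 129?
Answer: 140871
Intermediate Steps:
(10*12)*1175 - 129 = 120*1175 - 129 = 141000 - 129 = 140871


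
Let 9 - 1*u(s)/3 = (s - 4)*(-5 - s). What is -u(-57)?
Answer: -9543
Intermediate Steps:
u(s) = 27 - 3*(-5 - s)*(-4 + s) (u(s) = 27 - 3*(s - 4)*(-5 - s) = 27 - 3*(-4 + s)*(-5 - s) = 27 - 3*(-5 - s)*(-4 + s))
-u(-57) = -(-33 + 3*(-57) + 3*(-57)²) = -(-33 - 171 + 3*3249) = -(-33 - 171 + 9747) = -1*9543 = -9543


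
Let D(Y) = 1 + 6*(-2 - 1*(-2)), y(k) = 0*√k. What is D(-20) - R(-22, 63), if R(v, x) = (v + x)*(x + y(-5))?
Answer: -2582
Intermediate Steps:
y(k) = 0
R(v, x) = x*(v + x) (R(v, x) = (v + x)*(x + 0) = (v + x)*x = x*(v + x))
D(Y) = 1 (D(Y) = 1 + 6*(-2 + 2) = 1 + 6*0 = 1 + 0 = 1)
D(-20) - R(-22, 63) = 1 - 63*(-22 + 63) = 1 - 63*41 = 1 - 1*2583 = 1 - 2583 = -2582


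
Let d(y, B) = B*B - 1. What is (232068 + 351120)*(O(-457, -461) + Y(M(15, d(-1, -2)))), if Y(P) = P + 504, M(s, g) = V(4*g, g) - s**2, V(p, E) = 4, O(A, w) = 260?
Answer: 316671084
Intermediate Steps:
d(y, B) = -1 + B**2 (d(y, B) = B**2 - 1 = -1 + B**2)
M(s, g) = 4 - s**2
Y(P) = 504 + P
(232068 + 351120)*(O(-457, -461) + Y(M(15, d(-1, -2)))) = (232068 + 351120)*(260 + (504 + (4 - 1*15**2))) = 583188*(260 + (504 + (4 - 1*225))) = 583188*(260 + (504 + (4 - 225))) = 583188*(260 + (504 - 221)) = 583188*(260 + 283) = 583188*543 = 316671084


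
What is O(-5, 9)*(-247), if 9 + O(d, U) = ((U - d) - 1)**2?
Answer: -39520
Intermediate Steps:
O(d, U) = -9 + (-1 + U - d)**2 (O(d, U) = -9 + ((U - d) - 1)**2 = -9 + (-1 + U - d)**2)
O(-5, 9)*(-247) = (-9 + (1 - 5 - 1*9)**2)*(-247) = (-9 + (1 - 5 - 9)**2)*(-247) = (-9 + (-13)**2)*(-247) = (-9 + 169)*(-247) = 160*(-247) = -39520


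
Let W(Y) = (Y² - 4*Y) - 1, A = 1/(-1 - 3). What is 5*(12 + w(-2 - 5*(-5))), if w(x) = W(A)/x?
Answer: 22085/368 ≈ 60.014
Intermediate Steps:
A = -¼ (A = 1/(-4) = -¼ ≈ -0.25000)
W(Y) = -1 + Y² - 4*Y
w(x) = 1/(16*x) (w(x) = (-1 + (-¼)² - 4*(-¼))/x = (-1 + 1/16 + 1)/x = 1/(16*x))
5*(12 + w(-2 - 5*(-5))) = 5*(12 + 1/(16*(-2 - 5*(-5)))) = 5*(12 + 1/(16*(-2 + 25))) = 5*(12 + (1/16)/23) = 5*(12 + (1/16)*(1/23)) = 5*(12 + 1/368) = 5*(4417/368) = 22085/368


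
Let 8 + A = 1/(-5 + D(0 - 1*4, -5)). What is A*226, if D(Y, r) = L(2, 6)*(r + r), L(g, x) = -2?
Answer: -26894/15 ≈ -1792.9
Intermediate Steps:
D(Y, r) = -4*r (D(Y, r) = -2*(r + r) = -4*r)
A = -119/15 (A = -8 + 1/(-5 - 4*(-5)) = -8 + 1/(-5 + 20) = -8 + 1/15 = -119/15 ≈ -7.9333)
A*226 = -119/15*226 = -26894/15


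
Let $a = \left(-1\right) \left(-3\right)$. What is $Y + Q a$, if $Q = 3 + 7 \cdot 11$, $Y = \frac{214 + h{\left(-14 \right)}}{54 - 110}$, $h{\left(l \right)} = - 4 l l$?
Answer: $\frac{7005}{28} \approx 250.18$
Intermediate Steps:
$h{\left(l \right)} = - 4 l^{2}$
$Y = \frac{285}{28}$ ($Y = \frac{214 - 4 \left(-14\right)^{2}}{54 - 110} = \frac{214 - 784}{-56} = \left(214 - 784\right) \left(- \frac{1}{56}\right) = \left(-570\right) \left(- \frac{1}{56}\right) = \frac{285}{28} \approx 10.179$)
$Q = 80$ ($Q = 3 + 77 = 80$)
$a = 3$
$Y + Q a = \frac{285}{28} + 80 \cdot 3 = \frac{285}{28} + 240 = \frac{7005}{28}$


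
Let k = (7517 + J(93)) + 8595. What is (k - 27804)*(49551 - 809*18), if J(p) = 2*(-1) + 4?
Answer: -409021410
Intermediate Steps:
J(p) = 2 (J(p) = -2 + 4 = 2)
k = 16114 (k = (7517 + 2) + 8595 = 7519 + 8595 = 16114)
(k - 27804)*(49551 - 809*18) = (16114 - 27804)*(49551 - 809*18) = -11690*(49551 - 14562) = -11690*34989 = -409021410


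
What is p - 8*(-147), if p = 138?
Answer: 1314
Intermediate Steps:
p - 8*(-147) = 138 - 8*(-147) = 138 + 1176 = 1314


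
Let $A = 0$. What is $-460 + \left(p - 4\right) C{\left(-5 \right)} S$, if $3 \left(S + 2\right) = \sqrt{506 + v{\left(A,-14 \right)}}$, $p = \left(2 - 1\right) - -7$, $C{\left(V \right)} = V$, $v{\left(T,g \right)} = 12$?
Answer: $-420 - \frac{20 \sqrt{518}}{3} \approx -571.73$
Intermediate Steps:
$p = 8$ ($p = \left(2 - 1\right) + 7 = 1 + 7 = 8$)
$S = -2 + \frac{\sqrt{518}}{3}$ ($S = -2 + \frac{\sqrt{506 + 12}}{3} = -2 + \frac{\sqrt{518}}{3} \approx 5.5865$)
$-460 + \left(p - 4\right) C{\left(-5 \right)} S = -460 + \left(8 - 4\right) \left(-5\right) \left(-2 + \frac{\sqrt{518}}{3}\right) = -460 + 4 \left(-5\right) \left(-2 + \frac{\sqrt{518}}{3}\right) = -460 - 20 \left(-2 + \frac{\sqrt{518}}{3}\right) = -460 + \left(40 - \frac{20 \sqrt{518}}{3}\right) = -420 - \frac{20 \sqrt{518}}{3}$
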